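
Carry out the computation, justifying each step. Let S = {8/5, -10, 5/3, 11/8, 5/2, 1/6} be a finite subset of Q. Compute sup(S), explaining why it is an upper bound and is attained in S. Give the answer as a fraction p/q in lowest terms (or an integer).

S is finite, so sup(S) = max(S).
Sorted decreasing:
5/2, 5/3, 8/5, 11/8, 1/6, -10
The extremum is 5/2.
For every x in S, x <= 5/2. And 5/2 is in S, so it is attained.
Therefore sup(S) = 5/2.

5/2


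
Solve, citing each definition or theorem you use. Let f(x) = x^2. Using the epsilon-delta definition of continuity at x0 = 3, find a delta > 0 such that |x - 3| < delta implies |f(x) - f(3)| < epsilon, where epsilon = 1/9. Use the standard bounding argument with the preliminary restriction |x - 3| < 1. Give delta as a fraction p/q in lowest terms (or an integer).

Factor: |x^2 - (3)^2| = |x - 3| * |x + 3|.
Impose |x - 3| < 1 first. Then |x + 3| = |(x - 3) + 2*(3)| <= |x - 3| + 2*|3| < 1 + 6 = 7.
So |x^2 - (3)^2| < delta * 7.
We need delta * 7 <= 1/9, i.e. delta <= 1/9/7 = 1/63.
Since 1/63 < 1, this is tighter than 1; take delta = 1/63.
So delta = 1/63 works.

1/63


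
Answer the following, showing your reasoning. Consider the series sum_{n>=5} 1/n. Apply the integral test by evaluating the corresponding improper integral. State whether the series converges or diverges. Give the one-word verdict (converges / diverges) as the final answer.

Let f(x) = 1/x. Then f is positive, continuous, and decreasing on [5, infinity), so the integral test applies.
Compute the improper integral int_{5}^infinity f(x) dx:
  antiderivative F(x) = log(x).
  As x -> infinity, log(x) -> infinity.
  So int = infinity - log(5) = infinity. By the integral test, the series diverges.

diverges


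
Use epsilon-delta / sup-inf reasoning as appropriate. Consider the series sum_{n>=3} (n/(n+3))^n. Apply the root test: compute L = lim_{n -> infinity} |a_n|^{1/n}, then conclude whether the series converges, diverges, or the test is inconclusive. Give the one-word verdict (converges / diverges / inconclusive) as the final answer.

Let a_n denote the general term. Form |a_n|^(1/n) and simplify:
|a_n|^(1/n) = n/(n + 3)
Take the limit as n -> infinity: L = 1.
Since L = 1, the root test is inconclusive. (In fact a_n = (n/(n+3))^n -> e^(-3) != 0, so the nth-term test shows divergence; but the root test itself gives no conclusion.)

inconclusive


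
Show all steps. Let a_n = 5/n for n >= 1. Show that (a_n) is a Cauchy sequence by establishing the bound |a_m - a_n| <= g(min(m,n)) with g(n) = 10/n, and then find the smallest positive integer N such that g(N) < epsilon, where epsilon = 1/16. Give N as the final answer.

For any m, n >= 1, by the triangle inequality:
|a_m - a_n| = |5/m - 5/n| <= 5*1/m + 5*1/n <= 10/min(m,n).
So g(n) = 10/n bounds the Cauchy difference. Since g(n) -> 0, (a_n) is Cauchy.
Now solve g(N) < 1/16: 10/N < 1/16 <=> N > 10 / (1/16) = 160.
The smallest integer strictly greater than 160 is N = 161.
Check: g(161) = 10/161 = 10/161 < 1/16; g(160) = 1/16 >= 1/16. So N = 161.

161


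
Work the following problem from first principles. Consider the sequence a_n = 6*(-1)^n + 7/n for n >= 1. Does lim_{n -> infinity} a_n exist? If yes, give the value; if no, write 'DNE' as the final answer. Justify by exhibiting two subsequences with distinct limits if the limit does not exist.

Examine the behaviour of a_n along subsequences.
a_{2k} = 6 + 7/(2k) -> 6. a_{2k+1} = -6 + 7/(2k+1) -> -6.
Since these two subsequential limits are 6 and -6, distinct, the full sequence cannot converge (a convergent sequence has all subsequences tending to the same limit). So lim a_n does not exist.

DNE


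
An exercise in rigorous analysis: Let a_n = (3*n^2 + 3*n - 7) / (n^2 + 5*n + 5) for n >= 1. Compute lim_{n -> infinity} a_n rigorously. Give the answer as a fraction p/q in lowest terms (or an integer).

Divide numerator and denominator by n^2, the highest power:
numerator / n^2 = 3 + 3/n - 7/n^2
denominator / n^2 = 1 + 5/n + 5/n^2
As n -> infinity, all terms of the form c/n^k (k >= 1) tend to 0.
So numerator / n^2 -> 3 and denominator / n^2 -> 1.
Therefore lim a_n = 3.

3


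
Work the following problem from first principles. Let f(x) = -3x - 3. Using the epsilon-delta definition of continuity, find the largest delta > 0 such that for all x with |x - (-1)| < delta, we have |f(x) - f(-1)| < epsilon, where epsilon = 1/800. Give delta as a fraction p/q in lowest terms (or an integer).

We compute f(-1) = -3*(-1) - 3 = 0.
|f(x) - f(-1)| = |-3x - 3 - (0)| = |-3(x - (-1))| = 3|x - (-1)|.
We need 3|x - (-1)| < 1/800, i.e. |x - (-1)| < 1/800 / 3 = 1/2400.
So any delta <= 1/2400 works. Conversely, if delta > 1/2400, then x = -1 + 1/2400 satisfies |x - (-1)| = 1/2400 < delta but |f(x) - f(-1)| = 3 * 1/2400 = 1/800, which is not < 1/800; so no larger delta works.
Hence the largest such delta is 1/2400.

1/2400


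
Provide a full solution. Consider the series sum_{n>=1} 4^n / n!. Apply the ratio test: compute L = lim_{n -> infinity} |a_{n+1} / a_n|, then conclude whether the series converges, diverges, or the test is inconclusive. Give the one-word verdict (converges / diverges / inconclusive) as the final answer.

Let a_n denote the general term. Form the ratio a_{n+1}/a_n and simplify:
a_{n+1}/a_n = 4/(n + 1)
Take the limit as n -> infinity: L = 0.
Since L = 0 < 1, the ratio test implies the series converges.

converges


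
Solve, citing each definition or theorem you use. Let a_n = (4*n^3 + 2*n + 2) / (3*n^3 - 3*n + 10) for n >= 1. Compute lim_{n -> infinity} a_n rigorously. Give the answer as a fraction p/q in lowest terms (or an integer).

Divide numerator and denominator by n^3, the highest power:
numerator / n^3 = 4 + 2/n^2 + 2/n^3
denominator / n^3 = 3 - 3/n^2 + 10/n^3
As n -> infinity, all terms of the form c/n^k (k >= 1) tend to 0.
So numerator / n^3 -> 4 and denominator / n^3 -> 3.
Therefore lim a_n = 4/3.

4/3


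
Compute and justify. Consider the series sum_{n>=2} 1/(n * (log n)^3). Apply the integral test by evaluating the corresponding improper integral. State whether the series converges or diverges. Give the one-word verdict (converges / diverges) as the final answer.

Let f(x) = 1/(x*log(x)^3). Then f is positive, continuous, and decreasing on [2, infinity), so the integral test applies.
Compute the improper integral int_{2}^infinity f(x) dx:
  antiderivative F(x) = -1/(2*log(x)^2).
  F(x) -> 0 as x -> infinity.  int = 0 - F(2) = 1/(2*log(2)^2) < infinity. By the integral test, the series converges.

converges


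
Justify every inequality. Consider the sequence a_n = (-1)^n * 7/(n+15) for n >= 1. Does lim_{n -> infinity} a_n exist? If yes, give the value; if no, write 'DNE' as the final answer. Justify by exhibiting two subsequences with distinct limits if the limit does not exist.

Examine the behaviour of a_n along subsequences.
Even-n subsequence a_{2k} = 7/(2k+15) -> 0. Odd-n subsequence a_{2k+1} = -7/(2k+16) -> 0. Both tend to 0, which suggests the limit is 0; verify directly.
|a_n - 0| = 7/(n+15) < 7/n for every n >= 1.
Given epsilon > 0, choose a positive integer N > 7/epsilon. Then for all n >= N, |a_n| < 7/n <= 7/N < epsilon.
So by the definition of the limit, lim a_n exists and equals 0.

0


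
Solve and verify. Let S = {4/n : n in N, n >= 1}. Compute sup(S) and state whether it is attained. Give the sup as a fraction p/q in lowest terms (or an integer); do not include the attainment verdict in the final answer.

Analysis:
- Values: 4, 2, 4/3, 1, ... strictly decreasing.
- The maximum is 4 (n=1); sup = 4 (attained).
- The set is bounded below by 0; 4/n -> 0 so 0 is the greatest lower bound.
- 0 is not in the set, so inf = 0 is not attained.
Conclusion: sup(S) = 4, attained in S.

4


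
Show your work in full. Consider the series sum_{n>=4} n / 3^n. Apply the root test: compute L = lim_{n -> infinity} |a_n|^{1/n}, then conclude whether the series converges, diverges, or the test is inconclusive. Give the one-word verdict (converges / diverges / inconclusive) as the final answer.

Let a_n denote the general term. Form |a_n|^(1/n) and simplify:
|a_n|^(1/n) = n^(1/n)/3
Take the limit as n -> infinity: L = 1/3.
Since L = 1/3 < 1, the root test implies convergence.

converges


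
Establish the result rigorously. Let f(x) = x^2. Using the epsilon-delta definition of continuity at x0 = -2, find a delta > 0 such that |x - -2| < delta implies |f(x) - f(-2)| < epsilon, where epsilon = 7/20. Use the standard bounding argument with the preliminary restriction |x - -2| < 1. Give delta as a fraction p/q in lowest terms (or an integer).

Factor: |x^2 - (-2)^2| = |x - -2| * |x + -2|.
Impose |x - -2| < 1 first. Then |x + -2| = |(x - -2) + 2*(-2)| <= |x - -2| + 2*|-2| < 1 + 4 = 5.
So |x^2 - (-2)^2| < delta * 5.
We need delta * 5 <= 7/20, i.e. delta <= 7/20/5 = 7/100.
Since 7/100 < 1, this is tighter than 1; take delta = 7/100.
So delta = 7/100 works.

7/100


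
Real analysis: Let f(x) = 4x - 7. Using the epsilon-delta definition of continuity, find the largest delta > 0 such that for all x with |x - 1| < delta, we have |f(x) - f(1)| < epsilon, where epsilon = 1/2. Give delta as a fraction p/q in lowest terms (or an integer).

We compute f(1) = 4*(1) - 7 = -3.
|f(x) - f(1)| = |4x - 7 - (-3)| = |4(x - 1)| = 4|x - 1|.
We need 4|x - 1| < 1/2, i.e. |x - 1| < 1/2 / 4 = 1/8.
So any delta <= 1/8 works. Conversely, if delta > 1/8, then x = 1 + 1/8 satisfies |x - 1| = 1/8 < delta but |f(x) - f(1)| = 4 * 1/8 = 1/2, which is not < 1/2; so no larger delta works.
Hence the largest such delta is 1/8.

1/8


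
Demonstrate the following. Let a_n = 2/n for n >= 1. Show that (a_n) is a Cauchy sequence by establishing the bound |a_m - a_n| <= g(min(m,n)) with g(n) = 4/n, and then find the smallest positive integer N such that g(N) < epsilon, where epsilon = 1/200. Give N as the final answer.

For any m, n >= 1, by the triangle inequality:
|a_m - a_n| = |2/m - 2/n| <= 2*1/m + 2*1/n <= 4/min(m,n).
So g(n) = 4/n bounds the Cauchy difference. Since g(n) -> 0, (a_n) is Cauchy.
Now solve g(N) < 1/200: 4/N < 1/200 <=> N > 4 / (1/200) = 800.
The smallest integer strictly greater than 800 is N = 801.
Check: g(801) = 4/801 = 4/801 < 1/200; g(800) = 1/200 >= 1/200. So N = 801.

801


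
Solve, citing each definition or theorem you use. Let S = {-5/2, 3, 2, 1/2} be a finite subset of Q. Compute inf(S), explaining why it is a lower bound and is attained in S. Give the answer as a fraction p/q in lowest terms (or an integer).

S is finite, so inf(S) = min(S).
Sorted increasing:
-5/2, 1/2, 2, 3
The extremum is -5/2.
For every x in S, x >= -5/2. And -5/2 is in S, so it is attained.
Therefore inf(S) = -5/2.

-5/2


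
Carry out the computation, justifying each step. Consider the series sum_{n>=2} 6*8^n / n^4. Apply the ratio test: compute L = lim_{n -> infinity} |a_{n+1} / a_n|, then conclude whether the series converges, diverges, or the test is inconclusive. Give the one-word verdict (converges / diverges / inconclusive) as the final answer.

Let a_n denote the general term. Form the ratio a_{n+1}/a_n and simplify:
a_{n+1}/a_n = 8*n^4/(n + 1)^4
Take the limit as n -> infinity: L = 8.
Since L = 8 > 1 (or L = infinity), the ratio test implies the series diverges.

diverges


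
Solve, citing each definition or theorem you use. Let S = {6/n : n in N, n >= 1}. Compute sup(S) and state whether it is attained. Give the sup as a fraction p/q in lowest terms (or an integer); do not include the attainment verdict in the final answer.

Analysis:
- Values: 6, 3, 2, 3/2, ... strictly decreasing.
- The maximum is 6 (n=1); sup = 6 (attained).
- The set is bounded below by 0; 6/n -> 0 so 0 is the greatest lower bound.
- 0 is not in the set, so inf = 0 is not attained.
Conclusion: sup(S) = 6, attained in S.

6


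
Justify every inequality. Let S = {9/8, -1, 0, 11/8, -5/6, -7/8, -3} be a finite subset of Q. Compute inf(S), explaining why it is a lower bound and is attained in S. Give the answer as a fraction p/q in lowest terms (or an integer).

S is finite, so inf(S) = min(S).
Sorted increasing:
-3, -1, -7/8, -5/6, 0, 9/8, 11/8
The extremum is -3.
For every x in S, x >= -3. And -3 is in S, so it is attained.
Therefore inf(S) = -3.

-3


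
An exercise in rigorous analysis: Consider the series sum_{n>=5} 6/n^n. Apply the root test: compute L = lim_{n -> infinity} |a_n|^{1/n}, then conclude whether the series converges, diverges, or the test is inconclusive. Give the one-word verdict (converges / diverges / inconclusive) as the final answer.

Let a_n denote the general term. Form |a_n|^(1/n) and simplify:
|a_n|^(1/n) = 6^(1/n)/n
Take the limit as n -> infinity: L = 0.
Since L = 0 < 1, the root test implies convergence.

converges


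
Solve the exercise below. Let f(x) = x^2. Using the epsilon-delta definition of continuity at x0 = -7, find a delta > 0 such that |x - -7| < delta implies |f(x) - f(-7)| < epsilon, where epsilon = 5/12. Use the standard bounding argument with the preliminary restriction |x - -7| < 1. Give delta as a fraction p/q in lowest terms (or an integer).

Factor: |x^2 - (-7)^2| = |x - -7| * |x + -7|.
Impose |x - -7| < 1 first. Then |x + -7| = |(x - -7) + 2*(-7)| <= |x - -7| + 2*|-7| < 1 + 14 = 15.
So |x^2 - (-7)^2| < delta * 15.
We need delta * 15 <= 5/12, i.e. delta <= 5/12/15 = 1/36.
Since 1/36 < 1, this is tighter than 1; take delta = 1/36.
So delta = 1/36 works.

1/36


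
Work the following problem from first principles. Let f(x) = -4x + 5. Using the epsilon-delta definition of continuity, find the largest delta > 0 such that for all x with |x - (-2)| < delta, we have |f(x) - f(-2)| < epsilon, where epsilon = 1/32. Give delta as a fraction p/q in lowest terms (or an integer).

We compute f(-2) = -4*(-2) + 5 = 13.
|f(x) - f(-2)| = |-4x + 5 - (13)| = |-4(x - (-2))| = 4|x - (-2)|.
We need 4|x - (-2)| < 1/32, i.e. |x - (-2)| < 1/32 / 4 = 1/128.
So any delta <= 1/128 works. Conversely, if delta > 1/128, then x = -2 + 1/128 satisfies |x - (-2)| = 1/128 < delta but |f(x) - f(-2)| = 4 * 1/128 = 1/32, which is not < 1/32; so no larger delta works.
Hence the largest such delta is 1/128.

1/128


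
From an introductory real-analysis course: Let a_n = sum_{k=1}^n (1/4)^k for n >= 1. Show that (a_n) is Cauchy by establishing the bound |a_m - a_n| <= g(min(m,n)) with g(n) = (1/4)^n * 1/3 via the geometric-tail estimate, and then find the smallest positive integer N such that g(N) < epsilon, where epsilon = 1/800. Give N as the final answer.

For m > n >= 1: |a_m - a_n| = sum_{k=n+1}^m (1/4)^k < sum_{k=n+1}^infinity (1/4)^k = (1/4)^(n+1) / (1 - 1/4) = (1/4)^n * (1/4) * (4/3) = (1/4)^n * 1/3.
So g(n) = (1/4)^n / 3. Since g(n) -> 0, (a_n) is Cauchy.
Now solve g(N) < 1/800: (1/4)^N / 3 < 1/800 <=> 4^N > 1 / (3 * 1/800) = 800/3.
Check powers of 4: 4^4 = 256 <= 800/3, 4^5 = 1024 > 800/3.
So the smallest such N is 5. Check: g(5) = 1/(3 * 1024) = 1/3072 < 1/800.

5


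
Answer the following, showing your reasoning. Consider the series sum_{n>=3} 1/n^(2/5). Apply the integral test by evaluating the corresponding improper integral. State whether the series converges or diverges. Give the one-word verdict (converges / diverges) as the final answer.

Let f(x) = x^(-2/5). Then f is positive, continuous, and decreasing on [3, infinity), so the integral test applies.
Compute the improper integral int_{3}^infinity f(x) dx:
  antiderivative F(x) = 5*x^(3/5)/3.
  As x -> infinity, F(x) -> infinity (since p = 2/5 < 1).
  So the integral diverges. By the integral test, the series diverges.

diverges


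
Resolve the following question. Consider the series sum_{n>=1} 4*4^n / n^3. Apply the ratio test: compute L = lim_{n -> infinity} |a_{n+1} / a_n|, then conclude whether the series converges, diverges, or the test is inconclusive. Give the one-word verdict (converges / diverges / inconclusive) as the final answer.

Let a_n denote the general term. Form the ratio a_{n+1}/a_n and simplify:
a_{n+1}/a_n = 4*n^3/(n + 1)^3
Take the limit as n -> infinity: L = 4.
Since L = 4 > 1 (or L = infinity), the ratio test implies the series diverges.

diverges


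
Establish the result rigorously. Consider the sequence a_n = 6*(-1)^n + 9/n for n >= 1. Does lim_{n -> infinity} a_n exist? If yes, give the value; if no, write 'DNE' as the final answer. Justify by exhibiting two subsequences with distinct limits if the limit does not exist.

Examine the behaviour of a_n along subsequences.
a_{2k} = 6 + 9/(2k) -> 6. a_{2k+1} = -6 + 9/(2k+1) -> -6.
Since these two subsequential limits are 6 and -6, distinct, the full sequence cannot converge (a convergent sequence has all subsequences tending to the same limit). So lim a_n does not exist.

DNE


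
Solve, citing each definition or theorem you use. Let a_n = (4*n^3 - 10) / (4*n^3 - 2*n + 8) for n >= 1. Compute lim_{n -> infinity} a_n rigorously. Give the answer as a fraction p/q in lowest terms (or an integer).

Divide numerator and denominator by n^3, the highest power:
numerator / n^3 = 4 - 10/n^3
denominator / n^3 = 4 - 2/n^2 + 8/n^3
As n -> infinity, all terms of the form c/n^k (k >= 1) tend to 0.
So numerator / n^3 -> 4 and denominator / n^3 -> 4.
Therefore lim a_n = 1.

1


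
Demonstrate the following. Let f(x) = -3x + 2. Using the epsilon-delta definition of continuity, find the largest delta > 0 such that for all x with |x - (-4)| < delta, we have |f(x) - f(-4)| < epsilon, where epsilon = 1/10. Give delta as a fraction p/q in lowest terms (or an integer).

We compute f(-4) = -3*(-4) + 2 = 14.
|f(x) - f(-4)| = |-3x + 2 - (14)| = |-3(x - (-4))| = 3|x - (-4)|.
We need 3|x - (-4)| < 1/10, i.e. |x - (-4)| < 1/10 / 3 = 1/30.
So any delta <= 1/30 works. Conversely, if delta > 1/30, then x = -4 + 1/30 satisfies |x - (-4)| = 1/30 < delta but |f(x) - f(-4)| = 3 * 1/30 = 1/10, which is not < 1/10; so no larger delta works.
Hence the largest such delta is 1/30.

1/30


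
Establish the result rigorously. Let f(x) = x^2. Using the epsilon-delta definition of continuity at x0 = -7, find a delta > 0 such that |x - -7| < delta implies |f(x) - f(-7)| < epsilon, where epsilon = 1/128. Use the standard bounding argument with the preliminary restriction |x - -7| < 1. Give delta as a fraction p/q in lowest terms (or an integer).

Factor: |x^2 - (-7)^2| = |x - -7| * |x + -7|.
Impose |x - -7| < 1 first. Then |x + -7| = |(x - -7) + 2*(-7)| <= |x - -7| + 2*|-7| < 1 + 14 = 15.
So |x^2 - (-7)^2| < delta * 15.
We need delta * 15 <= 1/128, i.e. delta <= 1/128/15 = 1/1920.
Since 1/1920 < 1, this is tighter than 1; take delta = 1/1920.
So delta = 1/1920 works.

1/1920


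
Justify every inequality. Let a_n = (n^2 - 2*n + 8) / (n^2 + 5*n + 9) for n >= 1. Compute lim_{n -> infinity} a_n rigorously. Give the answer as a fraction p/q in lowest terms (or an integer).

Divide numerator and denominator by n^2, the highest power:
numerator / n^2 = 1 - 2/n + 8/n^2
denominator / n^2 = 1 + 5/n + 9/n^2
As n -> infinity, all terms of the form c/n^k (k >= 1) tend to 0.
So numerator / n^2 -> 1 and denominator / n^2 -> 1.
Therefore lim a_n = 1.

1


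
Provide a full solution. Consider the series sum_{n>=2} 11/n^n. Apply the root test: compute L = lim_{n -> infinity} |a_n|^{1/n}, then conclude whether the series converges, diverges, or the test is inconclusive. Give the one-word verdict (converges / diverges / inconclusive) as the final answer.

Let a_n denote the general term. Form |a_n|^(1/n) and simplify:
|a_n|^(1/n) = 11^(1/n)/n
Take the limit as n -> infinity: L = 0.
Since L = 0 < 1, the root test implies convergence.

converges


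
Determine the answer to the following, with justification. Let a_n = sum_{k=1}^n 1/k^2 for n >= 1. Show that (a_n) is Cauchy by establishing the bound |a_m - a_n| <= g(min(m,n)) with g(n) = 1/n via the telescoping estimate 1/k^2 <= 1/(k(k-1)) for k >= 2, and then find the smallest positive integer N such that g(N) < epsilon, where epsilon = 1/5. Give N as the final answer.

For m > n >= 1: |a_m - a_n| = sum_{k=n+1}^m 1/k^2.
Use 1/k^2 <= 1/(k(k-1)) = 1/(k-1) - 1/k for k >= 2:
sum_{k=n+1}^m 1/k^2 <= sum_{k=n+1}^m (1/(k-1) - 1/k) = 1/n - 1/m <= 1/n.
By symmetry the same bound holds with n,m swapped, so |a_m - a_n| <= 1/min(m,n) = g(min(m,n)). Since g(n) -> 0, (a_n) is Cauchy.
Now solve g(N) < 1/5: 1/N < 1/5 <=> N > 1/(1/5) = 5.
The smallest integer strictly greater than 5 is N = 6.
Check: g(6) = 1/6 < 1/5; g(5) = 1/5 >= 1/5. So N = 6.

6


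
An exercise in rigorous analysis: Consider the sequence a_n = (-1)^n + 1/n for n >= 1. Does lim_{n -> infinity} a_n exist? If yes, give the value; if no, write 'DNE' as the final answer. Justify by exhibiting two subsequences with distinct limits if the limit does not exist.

Examine the behaviour of a_n along subsequences.
a_{2k} = 1 + 1/(2k) -> 1. a_{2k+1} = -1 + 1/(2k+1) -> -1.
Since these two subsequential limits are 1 and -1, distinct, the full sequence cannot converge (a convergent sequence has all subsequences tending to the same limit). So lim a_n does not exist.

DNE


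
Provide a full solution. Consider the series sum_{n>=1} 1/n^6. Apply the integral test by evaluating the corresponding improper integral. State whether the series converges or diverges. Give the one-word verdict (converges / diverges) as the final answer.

Let f(x) = x^(-6). Then f is positive, continuous, and decreasing on [1, infinity), so the integral test applies.
Compute the improper integral int_{1}^infinity f(x) dx:
  antiderivative F(x) = -1/(5*x^5).
  As x -> infinity, F(x) -> 0 (since p = 6 > 1).
  So int = F(infinity) - F(1) = 0 - (-1/5) = 1/5.
  Finite, so by the integral test, the series converges.

converges


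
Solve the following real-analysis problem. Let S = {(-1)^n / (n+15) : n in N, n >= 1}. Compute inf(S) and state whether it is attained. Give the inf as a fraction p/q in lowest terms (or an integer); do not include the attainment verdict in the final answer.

Analysis:
- Values: -1/16, 1/17, -1/18, 1/19, -1/20, ...
- Positive terms (even n): 1/(2+15), 1/(4+15), ... decreasing -> max = 1/17 (n=2).
- Negative terms (odd n): -1/(1+15), -1/(3+15), ... increasing -> min = -1/16 (n=1).
- So sup = 1/17 (attained at n=2); inf = -1/16 (attained at n=1).
Conclusion: inf(S) = -1/16, attained in S.

-1/16


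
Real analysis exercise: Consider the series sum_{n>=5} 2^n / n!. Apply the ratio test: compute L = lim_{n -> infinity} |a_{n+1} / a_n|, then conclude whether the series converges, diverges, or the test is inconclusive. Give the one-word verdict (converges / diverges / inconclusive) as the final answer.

Let a_n denote the general term. Form the ratio a_{n+1}/a_n and simplify:
a_{n+1}/a_n = 2/(n + 1)
Take the limit as n -> infinity: L = 0.
Since L = 0 < 1, the ratio test implies the series converges.

converges


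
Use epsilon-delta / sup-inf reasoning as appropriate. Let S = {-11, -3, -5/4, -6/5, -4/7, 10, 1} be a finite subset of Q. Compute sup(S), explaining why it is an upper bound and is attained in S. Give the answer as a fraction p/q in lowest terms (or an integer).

S is finite, so sup(S) = max(S).
Sorted decreasing:
10, 1, -4/7, -6/5, -5/4, -3, -11
The extremum is 10.
For every x in S, x <= 10. And 10 is in S, so it is attained.
Therefore sup(S) = 10.

10


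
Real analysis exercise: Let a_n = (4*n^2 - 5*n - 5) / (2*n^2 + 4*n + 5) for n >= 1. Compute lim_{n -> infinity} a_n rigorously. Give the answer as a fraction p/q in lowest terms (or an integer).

Divide numerator and denominator by n^2, the highest power:
numerator / n^2 = 4 - 5/n - 5/n^2
denominator / n^2 = 2 + 4/n + 5/n^2
As n -> infinity, all terms of the form c/n^k (k >= 1) tend to 0.
So numerator / n^2 -> 4 and denominator / n^2 -> 2.
Therefore lim a_n = 2.

2


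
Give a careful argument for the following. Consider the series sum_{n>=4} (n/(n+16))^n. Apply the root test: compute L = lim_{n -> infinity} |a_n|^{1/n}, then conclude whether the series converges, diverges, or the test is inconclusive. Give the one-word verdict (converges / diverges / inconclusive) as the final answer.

Let a_n denote the general term. Form |a_n|^(1/n) and simplify:
|a_n|^(1/n) = n/(n + 16)
Take the limit as n -> infinity: L = 1.
Since L = 1, the root test is inconclusive. (In fact a_n = (n/(n+16))^n -> e^(-16) != 0, so the nth-term test shows divergence; but the root test itself gives no conclusion.)

inconclusive


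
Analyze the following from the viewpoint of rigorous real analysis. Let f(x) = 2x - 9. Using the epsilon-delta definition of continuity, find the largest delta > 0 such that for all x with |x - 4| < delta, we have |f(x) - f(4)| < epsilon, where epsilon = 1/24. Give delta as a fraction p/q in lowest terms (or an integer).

We compute f(4) = 2*(4) - 9 = -1.
|f(x) - f(4)| = |2x - 9 - (-1)| = |2(x - 4)| = 2|x - 4|.
We need 2|x - 4| < 1/24, i.e. |x - 4| < 1/24 / 2 = 1/48.
So any delta <= 1/48 works. Conversely, if delta > 1/48, then x = 4 + 1/48 satisfies |x - 4| = 1/48 < delta but |f(x) - f(4)| = 2 * 1/48 = 1/24, which is not < 1/24; so no larger delta works.
Hence the largest such delta is 1/48.

1/48


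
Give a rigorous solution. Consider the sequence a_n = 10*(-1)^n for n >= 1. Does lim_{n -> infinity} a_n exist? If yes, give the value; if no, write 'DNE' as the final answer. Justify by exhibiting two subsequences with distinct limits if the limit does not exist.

Examine the behaviour of a_n along subsequences.
Even-n subsequence a_{2k} = 10 -> 10. Odd-n subsequence a_{2k+1} = -10 -> -10.
Since these two subsequential limits are 10 and -10, distinct, the full sequence cannot converge (a convergent sequence has all subsequences tending to the same limit). So lim a_n does not exist.

DNE


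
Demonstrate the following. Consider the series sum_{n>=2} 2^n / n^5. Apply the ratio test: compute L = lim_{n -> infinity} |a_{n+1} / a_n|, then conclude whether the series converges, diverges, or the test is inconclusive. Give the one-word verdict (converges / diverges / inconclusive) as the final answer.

Let a_n denote the general term. Form the ratio a_{n+1}/a_n and simplify:
a_{n+1}/a_n = 2*n^5/(n + 1)^5
Take the limit as n -> infinity: L = 2.
Since L = 2 > 1 (or L = infinity), the ratio test implies the series diverges.

diverges


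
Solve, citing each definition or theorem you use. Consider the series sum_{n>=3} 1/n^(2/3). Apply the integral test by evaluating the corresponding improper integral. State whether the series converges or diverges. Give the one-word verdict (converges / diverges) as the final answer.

Let f(x) = x^(-2/3). Then f is positive, continuous, and decreasing on [3, infinity), so the integral test applies.
Compute the improper integral int_{3}^infinity f(x) dx:
  antiderivative F(x) = 3*x^(1/3).
  As x -> infinity, F(x) -> infinity (since p = 2/3 < 1).
  So the integral diverges. By the integral test, the series diverges.

diverges


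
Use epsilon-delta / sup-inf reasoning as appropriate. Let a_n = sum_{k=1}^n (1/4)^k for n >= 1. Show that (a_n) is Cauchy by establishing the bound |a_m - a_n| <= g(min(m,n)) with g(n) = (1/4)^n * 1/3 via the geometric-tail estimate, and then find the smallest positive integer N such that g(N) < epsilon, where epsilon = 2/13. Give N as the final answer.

For m > n >= 1: |a_m - a_n| = sum_{k=n+1}^m (1/4)^k < sum_{k=n+1}^infinity (1/4)^k = (1/4)^(n+1) / (1 - 1/4) = (1/4)^n * (1/4) * (4/3) = (1/4)^n * 1/3.
So g(n) = (1/4)^n / 3. Since g(n) -> 0, (a_n) is Cauchy.
Now solve g(N) < 2/13: (1/4)^N / 3 < 2/13 <=> 4^N > 1 / (3 * 2/13) = 13/6.
Check powers of 4: 4^0 = 1 <= 13/6, 4^1 = 4 > 13/6.
So the smallest such N is 1. Check: g(1) = 1/(3 * 4) = 1/12 < 2/13.

1


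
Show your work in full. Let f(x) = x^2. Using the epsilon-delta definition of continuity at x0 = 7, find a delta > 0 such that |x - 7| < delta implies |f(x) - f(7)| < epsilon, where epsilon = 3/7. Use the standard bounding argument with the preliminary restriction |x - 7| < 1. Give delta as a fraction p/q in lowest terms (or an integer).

Factor: |x^2 - (7)^2| = |x - 7| * |x + 7|.
Impose |x - 7| < 1 first. Then |x + 7| = |(x - 7) + 2*(7)| <= |x - 7| + 2*|7| < 1 + 14 = 15.
So |x^2 - (7)^2| < delta * 15.
We need delta * 15 <= 3/7, i.e. delta <= 3/7/15 = 1/35.
Since 1/35 < 1, this is tighter than 1; take delta = 1/35.
So delta = 1/35 works.

1/35


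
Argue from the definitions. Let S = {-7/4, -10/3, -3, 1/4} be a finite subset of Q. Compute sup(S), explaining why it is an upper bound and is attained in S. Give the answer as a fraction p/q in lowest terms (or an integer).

S is finite, so sup(S) = max(S).
Sorted decreasing:
1/4, -7/4, -3, -10/3
The extremum is 1/4.
For every x in S, x <= 1/4. And 1/4 is in S, so it is attained.
Therefore sup(S) = 1/4.

1/4


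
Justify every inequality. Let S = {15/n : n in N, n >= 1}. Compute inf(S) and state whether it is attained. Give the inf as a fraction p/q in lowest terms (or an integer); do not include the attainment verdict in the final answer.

Analysis:
- Values: 15, 15/2, 5, 15/4, ... strictly decreasing.
- The maximum is 15 (n=1); sup = 15 (attained).
- The set is bounded below by 0; 15/n -> 0 so 0 is the greatest lower bound.
- 0 is not in the set, so inf = 0 is not attained.
Conclusion: inf(S) = 0, not attained in S.

0


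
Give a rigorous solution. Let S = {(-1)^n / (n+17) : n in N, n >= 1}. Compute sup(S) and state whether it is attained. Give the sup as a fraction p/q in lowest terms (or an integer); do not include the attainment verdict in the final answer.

Analysis:
- Values: -1/18, 1/19, -1/20, 1/21, -1/22, ...
- Positive terms (even n): 1/(2+17), 1/(4+17), ... decreasing -> max = 1/19 (n=2).
- Negative terms (odd n): -1/(1+17), -1/(3+17), ... increasing -> min = -1/18 (n=1).
- So sup = 1/19 (attained at n=2); inf = -1/18 (attained at n=1).
Conclusion: sup(S) = 1/19, attained in S.

1/19


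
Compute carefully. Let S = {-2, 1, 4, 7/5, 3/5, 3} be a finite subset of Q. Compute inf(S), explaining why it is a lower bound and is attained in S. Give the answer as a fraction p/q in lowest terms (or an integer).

S is finite, so inf(S) = min(S).
Sorted increasing:
-2, 3/5, 1, 7/5, 3, 4
The extremum is -2.
For every x in S, x >= -2. And -2 is in S, so it is attained.
Therefore inf(S) = -2.

-2


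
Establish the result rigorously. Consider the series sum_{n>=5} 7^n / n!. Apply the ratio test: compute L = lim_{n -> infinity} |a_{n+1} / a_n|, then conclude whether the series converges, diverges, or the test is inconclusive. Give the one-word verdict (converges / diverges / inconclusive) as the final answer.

Let a_n denote the general term. Form the ratio a_{n+1}/a_n and simplify:
a_{n+1}/a_n = 7/(n + 1)
Take the limit as n -> infinity: L = 0.
Since L = 0 < 1, the ratio test implies the series converges.

converges


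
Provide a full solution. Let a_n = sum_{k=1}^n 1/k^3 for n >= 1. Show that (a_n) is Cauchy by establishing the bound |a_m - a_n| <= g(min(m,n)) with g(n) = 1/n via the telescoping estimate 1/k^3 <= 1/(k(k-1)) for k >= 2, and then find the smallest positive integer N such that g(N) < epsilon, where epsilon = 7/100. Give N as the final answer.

For m > n >= 1: |a_m - a_n| = sum_{k=n+1}^m 1/k^3.
Use 1/k^3 <= 1/(k(k-1)) = 1/(k-1) - 1/k for k >= 2 (which holds since k^3 >= k^2 >= k(k-1) for k >= 2):
sum_{k=n+1}^m 1/k^3 <= sum_{k=n+1}^m (1/(k-1) - 1/k) = 1/n - 1/m <= 1/n.
By symmetry the same bound holds with n,m swapped, so |a_m - a_n| <= 1/min(m,n) = g(min(m,n)). Since g(n) -> 0, (a_n) is Cauchy.
Now solve g(N) < 7/100: 1/N < 7/100 <=> N > 1/(7/100) = 100/7.
The smallest integer strictly greater than 100/7 is N = 15.
Check: g(15) = 1/15 < 7/100; g(14) = 1/14 >= 7/100. So N = 15.

15


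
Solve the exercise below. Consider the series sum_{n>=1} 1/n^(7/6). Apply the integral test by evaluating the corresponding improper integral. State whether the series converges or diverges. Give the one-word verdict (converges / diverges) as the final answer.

Let f(x) = x^(-7/6). Then f is positive, continuous, and decreasing on [1, infinity), so the integral test applies.
Compute the improper integral int_{1}^infinity f(x) dx:
  antiderivative F(x) = -6/x^(1/6).
  As x -> infinity, F(x) -> 0 (since p = 7/6 > 1).
  So int = F(infinity) - F(1) = 0 - (-6) = 6.
  Finite, so by the integral test, the series converges.

converges


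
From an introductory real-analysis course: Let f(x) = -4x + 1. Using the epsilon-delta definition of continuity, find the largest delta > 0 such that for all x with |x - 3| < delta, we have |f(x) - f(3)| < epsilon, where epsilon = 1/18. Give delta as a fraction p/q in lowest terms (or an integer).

We compute f(3) = -4*(3) + 1 = -11.
|f(x) - f(3)| = |-4x + 1 - (-11)| = |-4(x - 3)| = 4|x - 3|.
We need 4|x - 3| < 1/18, i.e. |x - 3| < 1/18 / 4 = 1/72.
So any delta <= 1/72 works. Conversely, if delta > 1/72, then x = 3 + 1/72 satisfies |x - 3| = 1/72 < delta but |f(x) - f(3)| = 4 * 1/72 = 1/18, which is not < 1/18; so no larger delta works.
Hence the largest such delta is 1/72.

1/72


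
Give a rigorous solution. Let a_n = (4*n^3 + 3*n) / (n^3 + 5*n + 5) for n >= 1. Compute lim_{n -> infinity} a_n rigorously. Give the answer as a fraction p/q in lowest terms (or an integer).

Divide numerator and denominator by n^3, the highest power:
numerator / n^3 = 4 + 3/n^2
denominator / n^3 = 1 + 5/n^2 + 5/n^3
As n -> infinity, all terms of the form c/n^k (k >= 1) tend to 0.
So numerator / n^3 -> 4 and denominator / n^3 -> 1.
Therefore lim a_n = 4.

4


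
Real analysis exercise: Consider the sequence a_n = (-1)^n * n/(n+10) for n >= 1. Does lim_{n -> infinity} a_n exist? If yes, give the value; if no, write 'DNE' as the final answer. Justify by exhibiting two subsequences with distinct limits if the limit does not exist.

Examine the behaviour of a_n along subsequences.
a_{2k} = 2k/(2k+10) -> 1. a_{2k+1} = -(2k+1)/(2k+11) -> -1.
Since these two subsequential limits are 1 and -1, distinct, the full sequence cannot converge (a convergent sequence has all subsequences tending to the same limit). So lim a_n does not exist.

DNE


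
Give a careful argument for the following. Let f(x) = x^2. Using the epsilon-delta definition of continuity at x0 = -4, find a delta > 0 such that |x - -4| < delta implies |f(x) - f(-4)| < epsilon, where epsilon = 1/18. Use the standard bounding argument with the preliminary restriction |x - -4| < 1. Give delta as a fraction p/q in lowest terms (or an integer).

Factor: |x^2 - (-4)^2| = |x - -4| * |x + -4|.
Impose |x - -4| < 1 first. Then |x + -4| = |(x - -4) + 2*(-4)| <= |x - -4| + 2*|-4| < 1 + 8 = 9.
So |x^2 - (-4)^2| < delta * 9.
We need delta * 9 <= 1/18, i.e. delta <= 1/18/9 = 1/162.
Since 1/162 < 1, this is tighter than 1; take delta = 1/162.
So delta = 1/162 works.

1/162


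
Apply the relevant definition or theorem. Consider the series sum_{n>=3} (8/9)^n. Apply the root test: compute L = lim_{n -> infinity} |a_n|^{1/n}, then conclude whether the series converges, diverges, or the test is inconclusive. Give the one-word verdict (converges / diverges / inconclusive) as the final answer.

Let a_n denote the general term. Form |a_n|^(1/n) and simplify:
|a_n|^(1/n) = 8/9
Take the limit as n -> infinity: L = 8/9.
Since L = 8/9 < 1, the root test implies convergence.

converges


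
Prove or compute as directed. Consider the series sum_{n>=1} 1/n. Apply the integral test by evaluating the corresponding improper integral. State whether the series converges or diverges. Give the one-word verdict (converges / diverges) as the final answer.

Let f(x) = 1/x. Then f is positive, continuous, and decreasing on [1, infinity), so the integral test applies.
Compute the improper integral int_{1}^infinity f(x) dx:
  antiderivative F(x) = log(x).
  As x -> infinity, log(x) -> infinity.
  So int = infinity - log(1) = infinity. By the integral test, the series diverges.

diverges


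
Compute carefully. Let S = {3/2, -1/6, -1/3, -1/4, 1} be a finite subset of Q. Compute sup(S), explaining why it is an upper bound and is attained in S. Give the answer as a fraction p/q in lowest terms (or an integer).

S is finite, so sup(S) = max(S).
Sorted decreasing:
3/2, 1, -1/6, -1/4, -1/3
The extremum is 3/2.
For every x in S, x <= 3/2. And 3/2 is in S, so it is attained.
Therefore sup(S) = 3/2.

3/2


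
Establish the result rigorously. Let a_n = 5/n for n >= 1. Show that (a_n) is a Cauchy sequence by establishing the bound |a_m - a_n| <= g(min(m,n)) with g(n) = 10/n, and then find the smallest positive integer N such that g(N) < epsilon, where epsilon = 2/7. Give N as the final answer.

For any m, n >= 1, by the triangle inequality:
|a_m - a_n| = |5/m - 5/n| <= 5*1/m + 5*1/n <= 10/min(m,n).
So g(n) = 10/n bounds the Cauchy difference. Since g(n) -> 0, (a_n) is Cauchy.
Now solve g(N) < 2/7: 10/N < 2/7 <=> N > 10 / (2/7) = 35.
The smallest integer strictly greater than 35 is N = 36.
Check: g(36) = 10/36 = 5/18 < 2/7; g(35) = 2/7 >= 2/7. So N = 36.

36


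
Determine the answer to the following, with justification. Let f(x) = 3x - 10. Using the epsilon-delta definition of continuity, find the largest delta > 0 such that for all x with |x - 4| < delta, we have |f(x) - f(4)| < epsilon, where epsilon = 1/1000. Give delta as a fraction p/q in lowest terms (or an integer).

We compute f(4) = 3*(4) - 10 = 2.
|f(x) - f(4)| = |3x - 10 - (2)| = |3(x - 4)| = 3|x - 4|.
We need 3|x - 4| < 1/1000, i.e. |x - 4| < 1/1000 / 3 = 1/3000.
So any delta <= 1/3000 works. Conversely, if delta > 1/3000, then x = 4 + 1/3000 satisfies |x - 4| = 1/3000 < delta but |f(x) - f(4)| = 3 * 1/3000 = 1/1000, which is not < 1/1000; so no larger delta works.
Hence the largest such delta is 1/3000.

1/3000


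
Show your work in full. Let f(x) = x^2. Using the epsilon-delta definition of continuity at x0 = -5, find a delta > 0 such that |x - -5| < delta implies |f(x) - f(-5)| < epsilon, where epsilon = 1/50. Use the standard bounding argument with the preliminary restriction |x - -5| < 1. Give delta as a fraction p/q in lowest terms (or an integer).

Factor: |x^2 - (-5)^2| = |x - -5| * |x + -5|.
Impose |x - -5| < 1 first. Then |x + -5| = |(x - -5) + 2*(-5)| <= |x - -5| + 2*|-5| < 1 + 10 = 11.
So |x^2 - (-5)^2| < delta * 11.
We need delta * 11 <= 1/50, i.e. delta <= 1/50/11 = 1/550.
Since 1/550 < 1, this is tighter than 1; take delta = 1/550.
So delta = 1/550 works.

1/550


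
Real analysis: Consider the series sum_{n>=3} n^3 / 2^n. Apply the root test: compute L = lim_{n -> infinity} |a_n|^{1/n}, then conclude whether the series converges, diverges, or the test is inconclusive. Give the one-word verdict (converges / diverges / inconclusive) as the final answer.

Let a_n denote the general term. Form |a_n|^(1/n) and simplify:
|a_n|^(1/n) = n^(3/n)/2
Take the limit as n -> infinity: L = 1/2.
Since L = 1/2 < 1, the root test implies convergence.

converges


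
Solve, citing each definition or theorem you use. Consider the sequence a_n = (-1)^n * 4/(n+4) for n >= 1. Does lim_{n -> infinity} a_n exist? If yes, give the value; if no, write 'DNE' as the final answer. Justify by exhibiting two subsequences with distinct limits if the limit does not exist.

Examine the behaviour of a_n along subsequences.
Even-n subsequence a_{2k} = 4/(2k+4) -> 0. Odd-n subsequence a_{2k+1} = -4/(2k+5) -> 0. Both tend to 0, which suggests the limit is 0; verify directly.
|a_n - 0| = 4/(n+4) < 4/n for every n >= 1.
Given epsilon > 0, choose a positive integer N > 4/epsilon. Then for all n >= N, |a_n| < 4/n <= 4/N < epsilon.
So by the definition of the limit, lim a_n exists and equals 0.

0


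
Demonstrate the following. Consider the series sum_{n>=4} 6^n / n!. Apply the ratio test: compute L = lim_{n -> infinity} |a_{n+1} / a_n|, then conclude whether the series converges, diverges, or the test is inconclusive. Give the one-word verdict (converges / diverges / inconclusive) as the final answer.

Let a_n denote the general term. Form the ratio a_{n+1}/a_n and simplify:
a_{n+1}/a_n = 6/(n + 1)
Take the limit as n -> infinity: L = 0.
Since L = 0 < 1, the ratio test implies the series converges.

converges


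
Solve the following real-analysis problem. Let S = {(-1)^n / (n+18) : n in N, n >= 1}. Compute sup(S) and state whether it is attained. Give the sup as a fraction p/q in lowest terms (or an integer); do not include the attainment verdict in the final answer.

Analysis:
- Values: -1/19, 1/20, -1/21, 1/22, -1/23, ...
- Positive terms (even n): 1/(2+18), 1/(4+18), ... decreasing -> max = 1/20 (n=2).
- Negative terms (odd n): -1/(1+18), -1/(3+18), ... increasing -> min = -1/19 (n=1).
- So sup = 1/20 (attained at n=2); inf = -1/19 (attained at n=1).
Conclusion: sup(S) = 1/20, attained in S.

1/20
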